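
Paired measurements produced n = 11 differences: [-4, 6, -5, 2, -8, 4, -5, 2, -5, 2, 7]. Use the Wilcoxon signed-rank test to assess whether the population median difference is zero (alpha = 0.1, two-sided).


Step 1: Drop any zero differences (none here) and take |d_i|.
|d| = [4, 6, 5, 2, 8, 4, 5, 2, 5, 2, 7]
Step 2: Midrank |d_i| (ties get averaged ranks).
ranks: |4|->4.5, |6|->9, |5|->7, |2|->2, |8|->11, |4|->4.5, |5|->7, |2|->2, |5|->7, |2|->2, |7|->10
Step 3: Attach original signs; sum ranks with positive sign and with negative sign.
W+ = 9 + 2 + 4.5 + 2 + 2 + 10 = 29.5
W- = 4.5 + 7 + 11 + 7 + 7 = 36.5
(Check: W+ + W- = 66 should equal n(n+1)/2 = 66.)
Step 4: Test statistic W = min(W+, W-) = 29.5.
Step 5: Ties in |d|, so use the tie-corrected normal approximation.
        E[W] = n(n+1)/4 = 11*12/4 = 33.
        Tie groups: |d|=2 (t=3), |d|=4 (t=2), |d|=5 (t=3); sum(t^3 - t) = 54.
        Var[W] = n(n+1)(2n+1)/24 - sum(t^3-t)/48 = 3036/24 - 54/48 = 125.375.
        z = (W - E[W]) / sqrt(Var[W]) = (29.5 - 33) / 11.1971 = -0.3126.
        Two-sided p = 2*Phi(z) = 0.754599.
Step 6: alpha = 0.1. fail to reject H0.

W+ = 29.5, W- = 36.5, W = min = 29.5, p = 0.754599, fail to reject H0.


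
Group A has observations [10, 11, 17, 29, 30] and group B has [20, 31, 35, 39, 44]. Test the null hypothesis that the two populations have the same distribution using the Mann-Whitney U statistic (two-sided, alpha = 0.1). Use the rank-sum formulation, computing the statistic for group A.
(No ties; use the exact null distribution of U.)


Step 1: Combine and sort all 10 observations; assign midranks.
sorted (value, group): (10,X), (11,X), (17,X), (20,Y), (29,X), (30,X), (31,Y), (35,Y), (39,Y), (44,Y)
ranks: 10->1, 11->2, 17->3, 20->4, 29->5, 30->6, 31->7, 35->8, 39->9, 44->10
Step 2: Rank sum for X: R1 = 1 + 2 + 3 + 5 + 6 = 17.
Step 3: U_X = R1 - n1(n1+1)/2 = 17 - 5*6/2 = 17 - 15 = 2.
       U_Y = n1*n2 - U_X = 25 - 2 = 23.
Step 4: No ties, so the exact null distribution of U (based on enumerating the C(10,5) = 252 equally likely rank assignments) gives the two-sided p-value.
Step 5: p-value = 0.031746; compare to alpha = 0.1. reject H0.

U_X = 2, p = 0.031746, reject H0 at alpha = 0.1.


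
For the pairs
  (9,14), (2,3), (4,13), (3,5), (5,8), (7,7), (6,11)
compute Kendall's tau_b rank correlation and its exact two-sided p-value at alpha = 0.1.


Step 1: Enumerate the 21 unordered pairs (i,j) with i<j and classify each by sign(x_j-x_i) * sign(y_j-y_i).
  (1,2):dx=-7,dy=-11->C; (1,3):dx=-5,dy=-1->C; (1,4):dx=-6,dy=-9->C; (1,5):dx=-4,dy=-6->C
  (1,6):dx=-2,dy=-7->C; (1,7):dx=-3,dy=-3->C; (2,3):dx=+2,dy=+10->C; (2,4):dx=+1,dy=+2->C
  (2,5):dx=+3,dy=+5->C; (2,6):dx=+5,dy=+4->C; (2,7):dx=+4,dy=+8->C; (3,4):dx=-1,dy=-8->C
  (3,5):dx=+1,dy=-5->D; (3,6):dx=+3,dy=-6->D; (3,7):dx=+2,dy=-2->D; (4,5):dx=+2,dy=+3->C
  (4,6):dx=+4,dy=+2->C; (4,7):dx=+3,dy=+6->C; (5,6):dx=+2,dy=-1->D; (5,7):dx=+1,dy=+3->C
  (6,7):dx=-1,dy=+4->D
Step 2: C = 16, D = 5, total pairs = 21.
Step 3: tau = (C - D)/(n(n-1)/2) = (16 - 5)/21 = 0.523810.
Step 4: Exact two-sided p-value (enumerate n! = 5040 permutations of y under H0): p = 0.136111.
Step 5: alpha = 0.1. fail to reject H0.

tau_b = 0.5238 (C=16, D=5), p = 0.136111, fail to reject H0.


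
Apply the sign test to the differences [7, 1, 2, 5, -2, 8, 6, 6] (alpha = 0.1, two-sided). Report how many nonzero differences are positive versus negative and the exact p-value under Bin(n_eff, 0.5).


Step 1: Discard zero differences. Original n = 8; n_eff = number of nonzero differences = 8.
Nonzero differences (with sign): +7, +1, +2, +5, -2, +8, +6, +6
Step 2: Count signs: positive = 7, negative = 1.
Step 3: Under H0: P(positive) = 0.5, so the number of positives S ~ Bin(8, 0.5).
Step 4: Two-sided exact p-value = sum of Bin(8,0.5) probabilities at or below the observed probability = 0.070312.
Step 5: alpha = 0.1. reject H0.

n_eff = 8, pos = 7, neg = 1, p = 0.070312, reject H0.


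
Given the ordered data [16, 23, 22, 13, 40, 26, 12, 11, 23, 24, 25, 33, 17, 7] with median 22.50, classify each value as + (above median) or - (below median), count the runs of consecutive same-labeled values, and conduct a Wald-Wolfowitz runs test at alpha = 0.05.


Step 1: Compute median = 22.50; label A = above, B = below.
Labels in order: BABBAABBAAAABB  (n_A = 7, n_B = 7)
Step 2: Count runs R = 7.
Step 3: Under H0 (random ordering), E[R] = 2*n_A*n_B/(n_A+n_B) + 1 = 2*7*7/14 + 1 = 8.0000.
        Var[R] = 2*n_A*n_B*(2*n_A*n_B - n_A - n_B) / ((n_A+n_B)^2 * (n_A+n_B-1)) = 8232/2548 = 3.2308.
        SD[R] = 1.7974.
Step 4: Continuity-corrected z = (R + 0.5 - E[R]) / SD[R] = (7 + 0.5 - 8.0000) / 1.7974 = -0.2782.
Step 5: Two-sided p-value via normal approximation = 2*(1 - Phi(|z|)) = 0.780879.
Step 6: alpha = 0.05. fail to reject H0.

R = 7, z = -0.2782, p = 0.780879, fail to reject H0.


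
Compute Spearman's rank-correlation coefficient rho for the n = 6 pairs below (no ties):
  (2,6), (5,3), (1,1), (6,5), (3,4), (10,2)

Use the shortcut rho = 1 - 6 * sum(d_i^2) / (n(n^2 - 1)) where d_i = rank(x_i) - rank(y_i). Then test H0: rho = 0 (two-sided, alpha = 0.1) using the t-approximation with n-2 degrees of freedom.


Step 1: Rank x and y separately (midranks; no ties here).
rank(x): 2->2, 5->4, 1->1, 6->5, 3->3, 10->6
rank(y): 6->6, 3->3, 1->1, 5->5, 4->4, 2->2
Step 2: d_i = R_x(i) - R_y(i); compute d_i^2.
  (2-6)^2=16, (4-3)^2=1, (1-1)^2=0, (5-5)^2=0, (3-4)^2=1, (6-2)^2=16
sum(d^2) = 34.
Step 3: rho = 1 - 6*34 / (6*(6^2 - 1)) = 1 - 204/210 = 0.028571.
Step 4: Under H0, t = rho * sqrt((n-2)/(1-rho^2)) = 0.0572 ~ t(4).
Step 5: Two-sided p-value from the t-distribution with 4 df = 0.957155.
Step 6: alpha = 0.1. fail to reject H0.

rho = 0.0286, p = 0.957155, fail to reject H0 at alpha = 0.1.


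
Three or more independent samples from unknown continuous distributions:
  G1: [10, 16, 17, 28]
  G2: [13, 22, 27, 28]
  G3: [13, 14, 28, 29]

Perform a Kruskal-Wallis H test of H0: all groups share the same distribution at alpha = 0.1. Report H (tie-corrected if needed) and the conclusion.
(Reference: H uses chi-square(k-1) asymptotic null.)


Step 1: Combine all N = 12 observations and assign midranks.
sorted (value, group, rank): (10,G1,1), (13,G2,2.5), (13,G3,2.5), (14,G3,4), (16,G1,5), (17,G1,6), (22,G2,7), (27,G2,8), (28,G1,10), (28,G2,10), (28,G3,10), (29,G3,12)
Step 2: Sum ranks within each group.
R_1 = 22 (n_1 = 4)
R_2 = 27.5 (n_2 = 4)
R_3 = 28.5 (n_3 = 4)
Step 3: H = 12/(N(N+1)) * sum(R_i^2/n_i) - 3(N+1)
     = 12/(12*13) * (22^2/4 + 27.5^2/4 + 28.5^2/4) - 3*13
     = 0.076923 * 513.125 - 39
     = 0.471154.
Step 4: Ties present; correction factor C = 1 - 30/(12^3 - 12) = 0.982517. Corrected H = 0.471154 / 0.982517 = 0.479537.
Step 5: Under H0, H ~ chi^2(2); p-value = 0.786810.
Step 6: alpha = 0.1. fail to reject H0.

H = 0.4795, df = 2, p = 0.786810, fail to reject H0.


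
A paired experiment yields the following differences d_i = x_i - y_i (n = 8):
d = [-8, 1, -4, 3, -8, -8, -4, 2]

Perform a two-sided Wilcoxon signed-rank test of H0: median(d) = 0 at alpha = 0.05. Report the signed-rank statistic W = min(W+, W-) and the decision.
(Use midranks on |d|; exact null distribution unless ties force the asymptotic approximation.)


Step 1: Drop any zero differences (none here) and take |d_i|.
|d| = [8, 1, 4, 3, 8, 8, 4, 2]
Step 2: Midrank |d_i| (ties get averaged ranks).
ranks: |8|->7, |1|->1, |4|->4.5, |3|->3, |8|->7, |8|->7, |4|->4.5, |2|->2
Step 3: Attach original signs; sum ranks with positive sign and with negative sign.
W+ = 1 + 3 + 2 = 6
W- = 7 + 4.5 + 7 + 7 + 4.5 = 30
(Check: W+ + W- = 36 should equal n(n+1)/2 = 36.)
Step 4: Test statistic W = min(W+, W-) = 6.
Step 5: Ties in |d|, so use the tie-corrected normal approximation.
        E[W] = n(n+1)/4 = 8*9/4 = 18.
        Tie groups: |d|=4 (t=2), |d|=8 (t=3); sum(t^3 - t) = 30.
        Var[W] = n(n+1)(2n+1)/24 - sum(t^3-t)/48 = 1224/24 - 30/48 = 50.375.
        z = (W - E[W]) / sqrt(Var[W]) = (6 - 18) / 7.0975 = -1.6907.
        Two-sided p = 2*Phi(z) = 0.090889.
Step 6: alpha = 0.05. fail to reject H0.

W+ = 6, W- = 30, W = min = 6, p = 0.090889, fail to reject H0.


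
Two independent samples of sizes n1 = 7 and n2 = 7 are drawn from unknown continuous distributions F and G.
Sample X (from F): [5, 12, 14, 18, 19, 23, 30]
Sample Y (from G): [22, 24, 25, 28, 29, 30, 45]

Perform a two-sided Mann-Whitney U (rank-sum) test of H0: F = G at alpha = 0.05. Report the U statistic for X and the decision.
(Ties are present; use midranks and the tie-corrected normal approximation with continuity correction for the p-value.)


Step 1: Combine and sort all 14 observations; assign midranks.
sorted (value, group): (5,X), (12,X), (14,X), (18,X), (19,X), (22,Y), (23,X), (24,Y), (25,Y), (28,Y), (29,Y), (30,X), (30,Y), (45,Y)
ranks: 5->1, 12->2, 14->3, 18->4, 19->5, 22->6, 23->7, 24->8, 25->9, 28->10, 29->11, 30->12.5, 30->12.5, 45->14
Step 2: Rank sum for X: R1 = 1 + 2 + 3 + 4 + 5 + 7 + 12.5 = 34.5.
Step 3: U_X = R1 - n1(n1+1)/2 = 34.5 - 7*8/2 = 34.5 - 28 = 6.5.
       U_Y = n1*n2 - U_X = 49 - 6.5 = 42.5.
Step 4: Ties are present, so use the tie-corrected normal approximation (with continuity correction) for the p-value.
Step 5: p-value = 0.025187; compare to alpha = 0.05. reject H0.

U_X = 6.5, p = 0.025187, reject H0 at alpha = 0.05.


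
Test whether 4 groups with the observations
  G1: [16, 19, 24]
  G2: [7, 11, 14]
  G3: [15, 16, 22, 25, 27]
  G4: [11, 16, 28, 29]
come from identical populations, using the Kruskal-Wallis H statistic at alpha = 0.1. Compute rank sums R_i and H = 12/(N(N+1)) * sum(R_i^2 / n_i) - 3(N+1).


Step 1: Combine all N = 15 observations and assign midranks.
sorted (value, group, rank): (7,G2,1), (11,G2,2.5), (11,G4,2.5), (14,G2,4), (15,G3,5), (16,G1,7), (16,G3,7), (16,G4,7), (19,G1,9), (22,G3,10), (24,G1,11), (25,G3,12), (27,G3,13), (28,G4,14), (29,G4,15)
Step 2: Sum ranks within each group.
R_1 = 27 (n_1 = 3)
R_2 = 7.5 (n_2 = 3)
R_3 = 47 (n_3 = 5)
R_4 = 38.5 (n_4 = 4)
Step 3: H = 12/(N(N+1)) * sum(R_i^2/n_i) - 3(N+1)
     = 12/(15*16) * (27^2/3 + 7.5^2/3 + 47^2/5 + 38.5^2/4) - 3*16
     = 0.050000 * 1074.11 - 48
     = 5.705625.
Step 4: Ties present; correction factor C = 1 - 30/(15^3 - 15) = 0.991071. Corrected H = 5.705625 / 0.991071 = 5.757027.
Step 5: Under H0, H ~ chi^2(3); p-value = 0.124049.
Step 6: alpha = 0.1. fail to reject H0.

H = 5.7570, df = 3, p = 0.124049, fail to reject H0.


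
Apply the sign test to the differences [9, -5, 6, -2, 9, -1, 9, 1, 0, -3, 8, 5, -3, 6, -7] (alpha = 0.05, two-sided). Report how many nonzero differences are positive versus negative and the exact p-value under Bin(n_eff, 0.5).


Step 1: Discard zero differences. Original n = 15; n_eff = number of nonzero differences = 14.
Nonzero differences (with sign): +9, -5, +6, -2, +9, -1, +9, +1, -3, +8, +5, -3, +6, -7
Step 2: Count signs: positive = 8, negative = 6.
Step 3: Under H0: P(positive) = 0.5, so the number of positives S ~ Bin(14, 0.5).
Step 4: Two-sided exact p-value = sum of Bin(14,0.5) probabilities at or below the observed probability = 0.790527.
Step 5: alpha = 0.05. fail to reject H0.

n_eff = 14, pos = 8, neg = 6, p = 0.790527, fail to reject H0.


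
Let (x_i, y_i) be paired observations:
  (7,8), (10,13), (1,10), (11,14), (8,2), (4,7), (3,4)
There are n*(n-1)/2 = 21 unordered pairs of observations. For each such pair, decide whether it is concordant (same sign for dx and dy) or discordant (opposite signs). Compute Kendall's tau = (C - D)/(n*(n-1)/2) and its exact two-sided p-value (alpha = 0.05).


Step 1: Enumerate the 21 unordered pairs (i,j) with i<j and classify each by sign(x_j-x_i) * sign(y_j-y_i).
  (1,2):dx=+3,dy=+5->C; (1,3):dx=-6,dy=+2->D; (1,4):dx=+4,dy=+6->C; (1,5):dx=+1,dy=-6->D
  (1,6):dx=-3,dy=-1->C; (1,7):dx=-4,dy=-4->C; (2,3):dx=-9,dy=-3->C; (2,4):dx=+1,dy=+1->C
  (2,5):dx=-2,dy=-11->C; (2,6):dx=-6,dy=-6->C; (2,7):dx=-7,dy=-9->C; (3,4):dx=+10,dy=+4->C
  (3,5):dx=+7,dy=-8->D; (3,6):dx=+3,dy=-3->D; (3,7):dx=+2,dy=-6->D; (4,5):dx=-3,dy=-12->C
  (4,6):dx=-7,dy=-7->C; (4,7):dx=-8,dy=-10->C; (5,6):dx=-4,dy=+5->D; (5,7):dx=-5,dy=+2->D
  (6,7):dx=-1,dy=-3->C
Step 2: C = 14, D = 7, total pairs = 21.
Step 3: tau = (C - D)/(n(n-1)/2) = (14 - 7)/21 = 0.333333.
Step 4: Exact two-sided p-value (enumerate n! = 5040 permutations of y under H0): p = 0.381349.
Step 5: alpha = 0.05. fail to reject H0.

tau_b = 0.3333 (C=14, D=7), p = 0.381349, fail to reject H0.


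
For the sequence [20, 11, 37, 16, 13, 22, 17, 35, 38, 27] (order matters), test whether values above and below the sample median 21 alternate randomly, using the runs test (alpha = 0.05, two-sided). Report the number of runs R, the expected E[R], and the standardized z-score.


Step 1: Compute median = 21; label A = above, B = below.
Labels in order: BBABBABAAA  (n_A = 5, n_B = 5)
Step 2: Count runs R = 6.
Step 3: Under H0 (random ordering), E[R] = 2*n_A*n_B/(n_A+n_B) + 1 = 2*5*5/10 + 1 = 6.0000.
        Var[R] = 2*n_A*n_B*(2*n_A*n_B - n_A - n_B) / ((n_A+n_B)^2 * (n_A+n_B-1)) = 2000/900 = 2.2222.
        SD[R] = 1.4907.
Step 4: R = E[R], so z = 0 with no continuity correction.
Step 5: Two-sided p-value via normal approximation = 2*(1 - Phi(|z|)) = 1.000000.
Step 6: alpha = 0.05. fail to reject H0.

R = 6, z = 0.0000, p = 1.000000, fail to reject H0.


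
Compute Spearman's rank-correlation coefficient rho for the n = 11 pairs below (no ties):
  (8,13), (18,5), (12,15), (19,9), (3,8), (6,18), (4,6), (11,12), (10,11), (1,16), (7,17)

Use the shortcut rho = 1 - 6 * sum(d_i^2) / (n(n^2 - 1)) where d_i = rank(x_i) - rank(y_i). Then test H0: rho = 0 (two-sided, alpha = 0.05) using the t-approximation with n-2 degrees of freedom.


Step 1: Rank x and y separately (midranks; no ties here).
rank(x): 8->6, 18->10, 12->9, 19->11, 3->2, 6->4, 4->3, 11->8, 10->7, 1->1, 7->5
rank(y): 13->7, 5->1, 15->8, 9->4, 8->3, 18->11, 6->2, 12->6, 11->5, 16->9, 17->10
Step 2: d_i = R_x(i) - R_y(i); compute d_i^2.
  (6-7)^2=1, (10-1)^2=81, (9-8)^2=1, (11-4)^2=49, (2-3)^2=1, (4-11)^2=49, (3-2)^2=1, (8-6)^2=4, (7-5)^2=4, (1-9)^2=64, (5-10)^2=25
sum(d^2) = 280.
Step 3: rho = 1 - 6*280 / (11*(11^2 - 1)) = 1 - 1680/1320 = -0.272727.
Step 4: Under H0, t = rho * sqrt((n-2)/(1-rho^2)) = -0.8504 ~ t(9).
Step 5: Two-sided p-value from the t-distribution with 9 df = 0.417141.
Step 6: alpha = 0.05. fail to reject H0.

rho = -0.2727, p = 0.417141, fail to reject H0 at alpha = 0.05.


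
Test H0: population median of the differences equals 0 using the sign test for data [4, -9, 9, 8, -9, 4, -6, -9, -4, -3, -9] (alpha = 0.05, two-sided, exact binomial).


Step 1: Discard zero differences. Original n = 11; n_eff = number of nonzero differences = 11.
Nonzero differences (with sign): +4, -9, +9, +8, -9, +4, -6, -9, -4, -3, -9
Step 2: Count signs: positive = 4, negative = 7.
Step 3: Under H0: P(positive) = 0.5, so the number of positives S ~ Bin(11, 0.5).
Step 4: Two-sided exact p-value = sum of Bin(11,0.5) probabilities at or below the observed probability = 0.548828.
Step 5: alpha = 0.05. fail to reject H0.

n_eff = 11, pos = 4, neg = 7, p = 0.548828, fail to reject H0.


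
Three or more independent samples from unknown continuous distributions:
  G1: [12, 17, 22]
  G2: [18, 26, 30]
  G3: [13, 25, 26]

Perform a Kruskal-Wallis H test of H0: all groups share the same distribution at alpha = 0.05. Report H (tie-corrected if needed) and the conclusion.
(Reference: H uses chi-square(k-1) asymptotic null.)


Step 1: Combine all N = 9 observations and assign midranks.
sorted (value, group, rank): (12,G1,1), (13,G3,2), (17,G1,3), (18,G2,4), (22,G1,5), (25,G3,6), (26,G2,7.5), (26,G3,7.5), (30,G2,9)
Step 2: Sum ranks within each group.
R_1 = 9 (n_1 = 3)
R_2 = 20.5 (n_2 = 3)
R_3 = 15.5 (n_3 = 3)
Step 3: H = 12/(N(N+1)) * sum(R_i^2/n_i) - 3(N+1)
     = 12/(9*10) * (9^2/3 + 20.5^2/3 + 15.5^2/3) - 3*10
     = 0.133333 * 247.167 - 30
     = 2.955556.
Step 4: Ties present; correction factor C = 1 - 6/(9^3 - 9) = 0.991667. Corrected H = 2.955556 / 0.991667 = 2.980392.
Step 5: Under H0, H ~ chi^2(2); p-value = 0.225328.
Step 6: alpha = 0.05. fail to reject H0.

H = 2.9804, df = 2, p = 0.225328, fail to reject H0.


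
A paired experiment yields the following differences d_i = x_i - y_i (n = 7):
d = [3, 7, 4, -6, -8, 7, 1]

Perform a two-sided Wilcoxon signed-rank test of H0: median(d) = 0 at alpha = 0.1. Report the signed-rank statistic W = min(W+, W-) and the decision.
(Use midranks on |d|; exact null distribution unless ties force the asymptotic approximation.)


Step 1: Drop any zero differences (none here) and take |d_i|.
|d| = [3, 7, 4, 6, 8, 7, 1]
Step 2: Midrank |d_i| (ties get averaged ranks).
ranks: |3|->2, |7|->5.5, |4|->3, |6|->4, |8|->7, |7|->5.5, |1|->1
Step 3: Attach original signs; sum ranks with positive sign and with negative sign.
W+ = 2 + 5.5 + 3 + 5.5 + 1 = 17
W- = 4 + 7 = 11
(Check: W+ + W- = 28 should equal n(n+1)/2 = 28.)
Step 4: Test statistic W = min(W+, W-) = 11.
Step 5: Ties in |d|, so use the tie-corrected normal approximation.
        E[W] = n(n+1)/4 = 7*8/4 = 14.
        Tie groups: |d|=7 (t=2); sum(t^3 - t) = 6.
        Var[W] = n(n+1)(2n+1)/24 - sum(t^3-t)/48 = 840/24 - 6/48 = 34.875.
        z = (W - E[W]) / sqrt(Var[W]) = (11 - 14) / 5.9055 = -0.5080.
        Two-sided p = 2*Phi(z) = 0.611453.
Step 6: alpha = 0.1. fail to reject H0.

W+ = 17, W- = 11, W = min = 11, p = 0.611453, fail to reject H0.


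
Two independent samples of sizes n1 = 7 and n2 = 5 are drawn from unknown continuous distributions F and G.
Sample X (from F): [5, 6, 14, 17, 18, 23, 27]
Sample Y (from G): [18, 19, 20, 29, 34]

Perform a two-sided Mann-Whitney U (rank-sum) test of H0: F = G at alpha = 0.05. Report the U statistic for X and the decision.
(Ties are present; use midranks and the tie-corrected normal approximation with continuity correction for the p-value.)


Step 1: Combine and sort all 12 observations; assign midranks.
sorted (value, group): (5,X), (6,X), (14,X), (17,X), (18,X), (18,Y), (19,Y), (20,Y), (23,X), (27,X), (29,Y), (34,Y)
ranks: 5->1, 6->2, 14->3, 17->4, 18->5.5, 18->5.5, 19->7, 20->8, 23->9, 27->10, 29->11, 34->12
Step 2: Rank sum for X: R1 = 1 + 2 + 3 + 4 + 5.5 + 9 + 10 = 34.5.
Step 3: U_X = R1 - n1(n1+1)/2 = 34.5 - 7*8/2 = 34.5 - 28 = 6.5.
       U_Y = n1*n2 - U_X = 35 - 6.5 = 28.5.
Step 4: Ties are present, so use the tie-corrected normal approximation (with continuity correction) for the p-value.
Step 5: p-value = 0.087602; compare to alpha = 0.05. fail to reject H0.

U_X = 6.5, p = 0.087602, fail to reject H0 at alpha = 0.05.


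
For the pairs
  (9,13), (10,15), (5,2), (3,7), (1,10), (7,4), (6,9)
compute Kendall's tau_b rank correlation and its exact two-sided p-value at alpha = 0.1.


Step 1: Enumerate the 21 unordered pairs (i,j) with i<j and classify each by sign(x_j-x_i) * sign(y_j-y_i).
  (1,2):dx=+1,dy=+2->C; (1,3):dx=-4,dy=-11->C; (1,4):dx=-6,dy=-6->C; (1,5):dx=-8,dy=-3->C
  (1,6):dx=-2,dy=-9->C; (1,7):dx=-3,dy=-4->C; (2,3):dx=-5,dy=-13->C; (2,4):dx=-7,dy=-8->C
  (2,5):dx=-9,dy=-5->C; (2,6):dx=-3,dy=-11->C; (2,7):dx=-4,dy=-6->C; (3,4):dx=-2,dy=+5->D
  (3,5):dx=-4,dy=+8->D; (3,6):dx=+2,dy=+2->C; (3,7):dx=+1,dy=+7->C; (4,5):dx=-2,dy=+3->D
  (4,6):dx=+4,dy=-3->D; (4,7):dx=+3,dy=+2->C; (5,6):dx=+6,dy=-6->D; (5,7):dx=+5,dy=-1->D
  (6,7):dx=-1,dy=+5->D
Step 2: C = 14, D = 7, total pairs = 21.
Step 3: tau = (C - D)/(n(n-1)/2) = (14 - 7)/21 = 0.333333.
Step 4: Exact two-sided p-value (enumerate n! = 5040 permutations of y under H0): p = 0.381349.
Step 5: alpha = 0.1. fail to reject H0.

tau_b = 0.3333 (C=14, D=7), p = 0.381349, fail to reject H0.


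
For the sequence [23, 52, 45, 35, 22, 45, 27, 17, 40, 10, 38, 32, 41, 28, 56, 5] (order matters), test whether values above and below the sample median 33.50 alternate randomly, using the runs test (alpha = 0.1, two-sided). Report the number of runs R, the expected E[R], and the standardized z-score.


Step 1: Compute median = 33.50; label A = above, B = below.
Labels in order: BAAABABBABABABAB  (n_A = 8, n_B = 8)
Step 2: Count runs R = 13.
Step 3: Under H0 (random ordering), E[R] = 2*n_A*n_B/(n_A+n_B) + 1 = 2*8*8/16 + 1 = 9.0000.
        Var[R] = 2*n_A*n_B*(2*n_A*n_B - n_A - n_B) / ((n_A+n_B)^2 * (n_A+n_B-1)) = 14336/3840 = 3.7333.
        SD[R] = 1.9322.
Step 4: Continuity-corrected z = (R - 0.5 - E[R]) / SD[R] = (13 - 0.5 - 9.0000) / 1.9322 = 1.8114.
Step 5: Two-sided p-value via normal approximation = 2*(1 - Phi(|z|)) = 0.070076.
Step 6: alpha = 0.1. reject H0.

R = 13, z = 1.8114, p = 0.070076, reject H0.


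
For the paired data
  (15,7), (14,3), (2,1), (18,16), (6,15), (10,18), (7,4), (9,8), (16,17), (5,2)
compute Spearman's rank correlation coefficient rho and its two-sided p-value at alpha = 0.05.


Step 1: Rank x and y separately (midranks; no ties here).
rank(x): 15->8, 14->7, 2->1, 18->10, 6->3, 10->6, 7->4, 9->5, 16->9, 5->2
rank(y): 7->5, 3->3, 1->1, 16->8, 15->7, 18->10, 4->4, 8->6, 17->9, 2->2
Step 2: d_i = R_x(i) - R_y(i); compute d_i^2.
  (8-5)^2=9, (7-3)^2=16, (1-1)^2=0, (10-8)^2=4, (3-7)^2=16, (6-10)^2=16, (4-4)^2=0, (5-6)^2=1, (9-9)^2=0, (2-2)^2=0
sum(d^2) = 62.
Step 3: rho = 1 - 6*62 / (10*(10^2 - 1)) = 1 - 372/990 = 0.624242.
Step 4: Under H0, t = rho * sqrt((n-2)/(1-rho^2)) = 2.2601 ~ t(8).
Step 5: Two-sided p-value from the t-distribution with 8 df = 0.053718.
Step 6: alpha = 0.05. fail to reject H0.

rho = 0.6242, p = 0.053718, fail to reject H0 at alpha = 0.05.


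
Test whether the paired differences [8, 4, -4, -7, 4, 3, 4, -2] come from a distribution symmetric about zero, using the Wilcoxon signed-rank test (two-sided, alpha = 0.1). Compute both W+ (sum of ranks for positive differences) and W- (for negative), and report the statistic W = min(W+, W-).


Step 1: Drop any zero differences (none here) and take |d_i|.
|d| = [8, 4, 4, 7, 4, 3, 4, 2]
Step 2: Midrank |d_i| (ties get averaged ranks).
ranks: |8|->8, |4|->4.5, |4|->4.5, |7|->7, |4|->4.5, |3|->2, |4|->4.5, |2|->1
Step 3: Attach original signs; sum ranks with positive sign and with negative sign.
W+ = 8 + 4.5 + 4.5 + 2 + 4.5 = 23.5
W- = 4.5 + 7 + 1 = 12.5
(Check: W+ + W- = 36 should equal n(n+1)/2 = 36.)
Step 4: Test statistic W = min(W+, W-) = 12.5.
Step 5: Ties in |d|, so use the tie-corrected normal approximation.
        E[W] = n(n+1)/4 = 8*9/4 = 18.
        Tie groups: |d|=4 (t=4); sum(t^3 - t) = 60.
        Var[W] = n(n+1)(2n+1)/24 - sum(t^3-t)/48 = 1224/24 - 60/48 = 49.75.
        z = (W - E[W]) / sqrt(Var[W]) = (12.5 - 18) / 7.0534 = -0.7798.
        Two-sided p = 2*Phi(z) = 0.435527.
Step 6: alpha = 0.1. fail to reject H0.

W+ = 23.5, W- = 12.5, W = min = 12.5, p = 0.435527, fail to reject H0.


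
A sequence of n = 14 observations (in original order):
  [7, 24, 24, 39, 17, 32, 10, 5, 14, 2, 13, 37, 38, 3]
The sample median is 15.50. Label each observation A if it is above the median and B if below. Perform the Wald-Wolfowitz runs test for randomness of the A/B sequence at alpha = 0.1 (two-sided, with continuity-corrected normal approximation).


Step 1: Compute median = 15.50; label A = above, B = below.
Labels in order: BAAAAABBBBBAAB  (n_A = 7, n_B = 7)
Step 2: Count runs R = 5.
Step 3: Under H0 (random ordering), E[R] = 2*n_A*n_B/(n_A+n_B) + 1 = 2*7*7/14 + 1 = 8.0000.
        Var[R] = 2*n_A*n_B*(2*n_A*n_B - n_A - n_B) / ((n_A+n_B)^2 * (n_A+n_B-1)) = 8232/2548 = 3.2308.
        SD[R] = 1.7974.
Step 4: Continuity-corrected z = (R + 0.5 - E[R]) / SD[R] = (5 + 0.5 - 8.0000) / 1.7974 = -1.3909.
Step 5: Two-sided p-value via normal approximation = 2*(1 - Phi(|z|)) = 0.164264.
Step 6: alpha = 0.1. fail to reject H0.

R = 5, z = -1.3909, p = 0.164264, fail to reject H0.


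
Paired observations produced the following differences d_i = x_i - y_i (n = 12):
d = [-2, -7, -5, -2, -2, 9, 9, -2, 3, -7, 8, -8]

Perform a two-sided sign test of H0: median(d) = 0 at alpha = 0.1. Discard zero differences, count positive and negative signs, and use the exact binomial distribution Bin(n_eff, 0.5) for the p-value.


Step 1: Discard zero differences. Original n = 12; n_eff = number of nonzero differences = 12.
Nonzero differences (with sign): -2, -7, -5, -2, -2, +9, +9, -2, +3, -7, +8, -8
Step 2: Count signs: positive = 4, negative = 8.
Step 3: Under H0: P(positive) = 0.5, so the number of positives S ~ Bin(12, 0.5).
Step 4: Two-sided exact p-value = sum of Bin(12,0.5) probabilities at or below the observed probability = 0.387695.
Step 5: alpha = 0.1. fail to reject H0.

n_eff = 12, pos = 4, neg = 8, p = 0.387695, fail to reject H0.


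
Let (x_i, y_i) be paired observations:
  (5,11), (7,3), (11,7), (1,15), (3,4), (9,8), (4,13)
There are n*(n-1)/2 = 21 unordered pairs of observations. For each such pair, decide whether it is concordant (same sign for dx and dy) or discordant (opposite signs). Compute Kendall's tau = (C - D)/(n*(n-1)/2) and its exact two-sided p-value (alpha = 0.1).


Step 1: Enumerate the 21 unordered pairs (i,j) with i<j and classify each by sign(x_j-x_i) * sign(y_j-y_i).
  (1,2):dx=+2,dy=-8->D; (1,3):dx=+6,dy=-4->D; (1,4):dx=-4,dy=+4->D; (1,5):dx=-2,dy=-7->C
  (1,6):dx=+4,dy=-3->D; (1,7):dx=-1,dy=+2->D; (2,3):dx=+4,dy=+4->C; (2,4):dx=-6,dy=+12->D
  (2,5):dx=-4,dy=+1->D; (2,6):dx=+2,dy=+5->C; (2,7):dx=-3,dy=+10->D; (3,4):dx=-10,dy=+8->D
  (3,5):dx=-8,dy=-3->C; (3,6):dx=-2,dy=+1->D; (3,7):dx=-7,dy=+6->D; (4,5):dx=+2,dy=-11->D
  (4,6):dx=+8,dy=-7->D; (4,7):dx=+3,dy=-2->D; (5,6):dx=+6,dy=+4->C; (5,7):dx=+1,dy=+9->C
  (6,7):dx=-5,dy=+5->D
Step 2: C = 6, D = 15, total pairs = 21.
Step 3: tau = (C - D)/(n(n-1)/2) = (6 - 15)/21 = -0.428571.
Step 4: Exact two-sided p-value (enumerate n! = 5040 permutations of y under H0): p = 0.238889.
Step 5: alpha = 0.1. fail to reject H0.

tau_b = -0.4286 (C=6, D=15), p = 0.238889, fail to reject H0.


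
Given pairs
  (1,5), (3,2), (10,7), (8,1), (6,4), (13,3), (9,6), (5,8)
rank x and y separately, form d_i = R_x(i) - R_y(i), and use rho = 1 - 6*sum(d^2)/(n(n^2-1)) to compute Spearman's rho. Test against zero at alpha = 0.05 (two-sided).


Step 1: Rank x and y separately (midranks; no ties here).
rank(x): 1->1, 3->2, 10->7, 8->5, 6->4, 13->8, 9->6, 5->3
rank(y): 5->5, 2->2, 7->7, 1->1, 4->4, 3->3, 6->6, 8->8
Step 2: d_i = R_x(i) - R_y(i); compute d_i^2.
  (1-5)^2=16, (2-2)^2=0, (7-7)^2=0, (5-1)^2=16, (4-4)^2=0, (8-3)^2=25, (6-6)^2=0, (3-8)^2=25
sum(d^2) = 82.
Step 3: rho = 1 - 6*82 / (8*(8^2 - 1)) = 1 - 492/504 = 0.023810.
Step 4: Under H0, t = rho * sqrt((n-2)/(1-rho^2)) = 0.0583 ~ t(6).
Step 5: Two-sided p-value from the t-distribution with 6 df = 0.955374.
Step 6: alpha = 0.05. fail to reject H0.

rho = 0.0238, p = 0.955374, fail to reject H0 at alpha = 0.05.


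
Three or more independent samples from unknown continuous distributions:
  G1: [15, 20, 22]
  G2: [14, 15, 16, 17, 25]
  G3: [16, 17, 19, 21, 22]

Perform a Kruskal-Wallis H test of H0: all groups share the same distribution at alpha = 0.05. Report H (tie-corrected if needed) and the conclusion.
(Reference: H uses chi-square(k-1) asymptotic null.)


Step 1: Combine all N = 13 observations and assign midranks.
sorted (value, group, rank): (14,G2,1), (15,G1,2.5), (15,G2,2.5), (16,G2,4.5), (16,G3,4.5), (17,G2,6.5), (17,G3,6.5), (19,G3,8), (20,G1,9), (21,G3,10), (22,G1,11.5), (22,G3,11.5), (25,G2,13)
Step 2: Sum ranks within each group.
R_1 = 23 (n_1 = 3)
R_2 = 27.5 (n_2 = 5)
R_3 = 40.5 (n_3 = 5)
Step 3: H = 12/(N(N+1)) * sum(R_i^2/n_i) - 3(N+1)
     = 12/(13*14) * (23^2/3 + 27.5^2/5 + 40.5^2/5) - 3*14
     = 0.065934 * 655.633 - 42
     = 1.228571.
Step 4: Ties present; correction factor C = 1 - 24/(13^3 - 13) = 0.989011. Corrected H = 1.228571 / 0.989011 = 1.242222.
Step 5: Under H0, H ~ chi^2(2); p-value = 0.537347.
Step 6: alpha = 0.05. fail to reject H0.

H = 1.2422, df = 2, p = 0.537347, fail to reject H0.


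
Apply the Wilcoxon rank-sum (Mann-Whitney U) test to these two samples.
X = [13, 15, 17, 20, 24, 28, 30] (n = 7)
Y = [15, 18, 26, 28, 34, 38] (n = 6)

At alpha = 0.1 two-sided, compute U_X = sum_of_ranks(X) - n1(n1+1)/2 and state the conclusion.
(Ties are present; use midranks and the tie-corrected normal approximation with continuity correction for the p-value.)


Step 1: Combine and sort all 13 observations; assign midranks.
sorted (value, group): (13,X), (15,X), (15,Y), (17,X), (18,Y), (20,X), (24,X), (26,Y), (28,X), (28,Y), (30,X), (34,Y), (38,Y)
ranks: 13->1, 15->2.5, 15->2.5, 17->4, 18->5, 20->6, 24->7, 26->8, 28->9.5, 28->9.5, 30->11, 34->12, 38->13
Step 2: Rank sum for X: R1 = 1 + 2.5 + 4 + 6 + 7 + 9.5 + 11 = 41.
Step 3: U_X = R1 - n1(n1+1)/2 = 41 - 7*8/2 = 41 - 28 = 13.
       U_Y = n1*n2 - U_X = 42 - 13 = 29.
Step 4: Ties are present, so use the tie-corrected normal approximation (with continuity correction) for the p-value.
Step 5: p-value = 0.282651; compare to alpha = 0.1. fail to reject H0.

U_X = 13, p = 0.282651, fail to reject H0 at alpha = 0.1.


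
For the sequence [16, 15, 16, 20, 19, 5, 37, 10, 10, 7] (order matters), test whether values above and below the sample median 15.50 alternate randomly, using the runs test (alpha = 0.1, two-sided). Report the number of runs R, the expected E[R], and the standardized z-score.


Step 1: Compute median = 15.50; label A = above, B = below.
Labels in order: ABAAABABBB  (n_A = 5, n_B = 5)
Step 2: Count runs R = 6.
Step 3: Under H0 (random ordering), E[R] = 2*n_A*n_B/(n_A+n_B) + 1 = 2*5*5/10 + 1 = 6.0000.
        Var[R] = 2*n_A*n_B*(2*n_A*n_B - n_A - n_B) / ((n_A+n_B)^2 * (n_A+n_B-1)) = 2000/900 = 2.2222.
        SD[R] = 1.4907.
Step 4: R = E[R], so z = 0 with no continuity correction.
Step 5: Two-sided p-value via normal approximation = 2*(1 - Phi(|z|)) = 1.000000.
Step 6: alpha = 0.1. fail to reject H0.

R = 6, z = 0.0000, p = 1.000000, fail to reject H0.


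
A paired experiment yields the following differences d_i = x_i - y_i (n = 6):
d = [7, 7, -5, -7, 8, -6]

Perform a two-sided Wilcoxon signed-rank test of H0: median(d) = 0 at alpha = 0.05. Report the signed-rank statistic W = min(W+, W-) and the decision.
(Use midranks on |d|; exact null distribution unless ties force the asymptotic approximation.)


Step 1: Drop any zero differences (none here) and take |d_i|.
|d| = [7, 7, 5, 7, 8, 6]
Step 2: Midrank |d_i| (ties get averaged ranks).
ranks: |7|->4, |7|->4, |5|->1, |7|->4, |8|->6, |6|->2
Step 3: Attach original signs; sum ranks with positive sign and with negative sign.
W+ = 4 + 4 + 6 = 14
W- = 1 + 4 + 2 = 7
(Check: W+ + W- = 21 should equal n(n+1)/2 = 21.)
Step 4: Test statistic W = min(W+, W-) = 7.
Step 5: Ties in |d|, so use the tie-corrected normal approximation.
        E[W] = n(n+1)/4 = 6*7/4 = 10.5.
        Tie groups: |d|=7 (t=3); sum(t^3 - t) = 24.
        Var[W] = n(n+1)(2n+1)/24 - sum(t^3-t)/48 = 546/24 - 24/48 = 22.25.
        z = (W - E[W]) / sqrt(Var[W]) = (7 - 10.5) / 4.7170 = -0.7420.
        Two-sided p = 2*Phi(z) = 0.458088.
Step 6: alpha = 0.05. fail to reject H0.

W+ = 14, W- = 7, W = min = 7, p = 0.458088, fail to reject H0.


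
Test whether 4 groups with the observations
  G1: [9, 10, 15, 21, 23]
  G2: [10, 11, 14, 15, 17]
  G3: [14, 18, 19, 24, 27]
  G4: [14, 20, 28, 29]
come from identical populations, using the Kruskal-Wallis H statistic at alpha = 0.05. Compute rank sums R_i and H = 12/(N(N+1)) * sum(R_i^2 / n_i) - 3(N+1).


Step 1: Combine all N = 19 observations and assign midranks.
sorted (value, group, rank): (9,G1,1), (10,G1,2.5), (10,G2,2.5), (11,G2,4), (14,G2,6), (14,G3,6), (14,G4,6), (15,G1,8.5), (15,G2,8.5), (17,G2,10), (18,G3,11), (19,G3,12), (20,G4,13), (21,G1,14), (23,G1,15), (24,G3,16), (27,G3,17), (28,G4,18), (29,G4,19)
Step 2: Sum ranks within each group.
R_1 = 41 (n_1 = 5)
R_2 = 31 (n_2 = 5)
R_3 = 62 (n_3 = 5)
R_4 = 56 (n_4 = 4)
Step 3: H = 12/(N(N+1)) * sum(R_i^2/n_i) - 3(N+1)
     = 12/(19*20) * (41^2/5 + 31^2/5 + 62^2/5 + 56^2/4) - 3*20
     = 0.031579 * 2081.2 - 60
     = 5.722105.
Step 4: Ties present; correction factor C = 1 - 36/(19^3 - 19) = 0.994737. Corrected H = 5.722105 / 0.994737 = 5.752381.
Step 5: Under H0, H ~ chi^2(3); p-value = 0.124299.
Step 6: alpha = 0.05. fail to reject H0.

H = 5.7524, df = 3, p = 0.124299, fail to reject H0.


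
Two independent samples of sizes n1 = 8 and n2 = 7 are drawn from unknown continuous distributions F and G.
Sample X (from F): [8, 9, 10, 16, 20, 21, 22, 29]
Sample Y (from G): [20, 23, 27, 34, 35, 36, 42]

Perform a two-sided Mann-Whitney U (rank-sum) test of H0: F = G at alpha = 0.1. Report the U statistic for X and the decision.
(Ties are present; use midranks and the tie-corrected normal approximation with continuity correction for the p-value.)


Step 1: Combine and sort all 15 observations; assign midranks.
sorted (value, group): (8,X), (9,X), (10,X), (16,X), (20,X), (20,Y), (21,X), (22,X), (23,Y), (27,Y), (29,X), (34,Y), (35,Y), (36,Y), (42,Y)
ranks: 8->1, 9->2, 10->3, 16->4, 20->5.5, 20->5.5, 21->7, 22->8, 23->9, 27->10, 29->11, 34->12, 35->13, 36->14, 42->15
Step 2: Rank sum for X: R1 = 1 + 2 + 3 + 4 + 5.5 + 7 + 8 + 11 = 41.5.
Step 3: U_X = R1 - n1(n1+1)/2 = 41.5 - 8*9/2 = 41.5 - 36 = 5.5.
       U_Y = n1*n2 - U_X = 56 - 5.5 = 50.5.
Step 4: Ties are present, so use the tie-corrected normal approximation (with continuity correction) for the p-value.
Step 5: p-value = 0.010826; compare to alpha = 0.1. reject H0.

U_X = 5.5, p = 0.010826, reject H0 at alpha = 0.1.


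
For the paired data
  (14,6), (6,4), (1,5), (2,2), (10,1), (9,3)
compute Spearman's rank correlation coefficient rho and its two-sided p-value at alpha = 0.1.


Step 1: Rank x and y separately (midranks; no ties here).
rank(x): 14->6, 6->3, 1->1, 2->2, 10->5, 9->4
rank(y): 6->6, 4->4, 5->5, 2->2, 1->1, 3->3
Step 2: d_i = R_x(i) - R_y(i); compute d_i^2.
  (6-6)^2=0, (3-4)^2=1, (1-5)^2=16, (2-2)^2=0, (5-1)^2=16, (4-3)^2=1
sum(d^2) = 34.
Step 3: rho = 1 - 6*34 / (6*(6^2 - 1)) = 1 - 204/210 = 0.028571.
Step 4: Under H0, t = rho * sqrt((n-2)/(1-rho^2)) = 0.0572 ~ t(4).
Step 5: Two-sided p-value from the t-distribution with 4 df = 0.957155.
Step 6: alpha = 0.1. fail to reject H0.

rho = 0.0286, p = 0.957155, fail to reject H0 at alpha = 0.1.


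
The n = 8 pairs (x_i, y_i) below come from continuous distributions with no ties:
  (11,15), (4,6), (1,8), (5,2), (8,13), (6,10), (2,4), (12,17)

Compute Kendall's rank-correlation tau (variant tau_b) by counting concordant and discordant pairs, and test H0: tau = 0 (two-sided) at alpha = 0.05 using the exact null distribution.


Step 1: Enumerate the 28 unordered pairs (i,j) with i<j and classify each by sign(x_j-x_i) * sign(y_j-y_i).
  (1,2):dx=-7,dy=-9->C; (1,3):dx=-10,dy=-7->C; (1,4):dx=-6,dy=-13->C; (1,5):dx=-3,dy=-2->C
  (1,6):dx=-5,dy=-5->C; (1,7):dx=-9,dy=-11->C; (1,8):dx=+1,dy=+2->C; (2,3):dx=-3,dy=+2->D
  (2,4):dx=+1,dy=-4->D; (2,5):dx=+4,dy=+7->C; (2,6):dx=+2,dy=+4->C; (2,7):dx=-2,dy=-2->C
  (2,8):dx=+8,dy=+11->C; (3,4):dx=+4,dy=-6->D; (3,5):dx=+7,dy=+5->C; (3,6):dx=+5,dy=+2->C
  (3,7):dx=+1,dy=-4->D; (3,8):dx=+11,dy=+9->C; (4,5):dx=+3,dy=+11->C; (4,6):dx=+1,dy=+8->C
  (4,7):dx=-3,dy=+2->D; (4,8):dx=+7,dy=+15->C; (5,6):dx=-2,dy=-3->C; (5,7):dx=-6,dy=-9->C
  (5,8):dx=+4,dy=+4->C; (6,7):dx=-4,dy=-6->C; (6,8):dx=+6,dy=+7->C; (7,8):dx=+10,dy=+13->C
Step 2: C = 23, D = 5, total pairs = 28.
Step 3: tau = (C - D)/(n(n-1)/2) = (23 - 5)/28 = 0.642857.
Step 4: Exact two-sided p-value (enumerate n! = 40320 permutations of y under H0): p = 0.031151.
Step 5: alpha = 0.05. reject H0.

tau_b = 0.6429 (C=23, D=5), p = 0.031151, reject H0.


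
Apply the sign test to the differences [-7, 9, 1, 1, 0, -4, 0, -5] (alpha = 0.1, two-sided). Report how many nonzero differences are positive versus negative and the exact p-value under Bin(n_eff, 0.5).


Step 1: Discard zero differences. Original n = 8; n_eff = number of nonzero differences = 6.
Nonzero differences (with sign): -7, +9, +1, +1, -4, -5
Step 2: Count signs: positive = 3, negative = 3.
Step 3: Under H0: P(positive) = 0.5, so the number of positives S ~ Bin(6, 0.5).
Step 4: Two-sided exact p-value = sum of Bin(6,0.5) probabilities at or below the observed probability = 1.000000.
Step 5: alpha = 0.1. fail to reject H0.

n_eff = 6, pos = 3, neg = 3, p = 1.000000, fail to reject H0.


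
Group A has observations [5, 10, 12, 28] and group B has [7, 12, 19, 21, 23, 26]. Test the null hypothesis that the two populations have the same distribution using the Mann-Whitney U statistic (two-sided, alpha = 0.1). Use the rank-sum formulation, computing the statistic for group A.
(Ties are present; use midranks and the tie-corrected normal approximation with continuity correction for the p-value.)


Step 1: Combine and sort all 10 observations; assign midranks.
sorted (value, group): (5,X), (7,Y), (10,X), (12,X), (12,Y), (19,Y), (21,Y), (23,Y), (26,Y), (28,X)
ranks: 5->1, 7->2, 10->3, 12->4.5, 12->4.5, 19->6, 21->7, 23->8, 26->9, 28->10
Step 2: Rank sum for X: R1 = 1 + 3 + 4.5 + 10 = 18.5.
Step 3: U_X = R1 - n1(n1+1)/2 = 18.5 - 4*5/2 = 18.5 - 10 = 8.5.
       U_Y = n1*n2 - U_X = 24 - 8.5 = 15.5.
Step 4: Ties are present, so use the tie-corrected normal approximation (with continuity correction) for the p-value.
Step 5: p-value = 0.521166; compare to alpha = 0.1. fail to reject H0.

U_X = 8.5, p = 0.521166, fail to reject H0 at alpha = 0.1.


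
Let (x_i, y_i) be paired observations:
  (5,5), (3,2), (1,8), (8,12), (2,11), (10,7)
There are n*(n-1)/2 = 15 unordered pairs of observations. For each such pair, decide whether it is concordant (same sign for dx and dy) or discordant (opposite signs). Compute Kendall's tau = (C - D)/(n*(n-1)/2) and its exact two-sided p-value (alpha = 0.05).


Step 1: Enumerate the 15 unordered pairs (i,j) with i<j and classify each by sign(x_j-x_i) * sign(y_j-y_i).
  (1,2):dx=-2,dy=-3->C; (1,3):dx=-4,dy=+3->D; (1,4):dx=+3,dy=+7->C; (1,5):dx=-3,dy=+6->D
  (1,6):dx=+5,dy=+2->C; (2,3):dx=-2,dy=+6->D; (2,4):dx=+5,dy=+10->C; (2,5):dx=-1,dy=+9->D
  (2,6):dx=+7,dy=+5->C; (3,4):dx=+7,dy=+4->C; (3,5):dx=+1,dy=+3->C; (3,6):dx=+9,dy=-1->D
  (4,5):dx=-6,dy=-1->C; (4,6):dx=+2,dy=-5->D; (5,6):dx=+8,dy=-4->D
Step 2: C = 8, D = 7, total pairs = 15.
Step 3: tau = (C - D)/(n(n-1)/2) = (8 - 7)/15 = 0.066667.
Step 4: Exact two-sided p-value (enumerate n! = 720 permutations of y under H0): p = 1.000000.
Step 5: alpha = 0.05. fail to reject H0.

tau_b = 0.0667 (C=8, D=7), p = 1.000000, fail to reject H0.


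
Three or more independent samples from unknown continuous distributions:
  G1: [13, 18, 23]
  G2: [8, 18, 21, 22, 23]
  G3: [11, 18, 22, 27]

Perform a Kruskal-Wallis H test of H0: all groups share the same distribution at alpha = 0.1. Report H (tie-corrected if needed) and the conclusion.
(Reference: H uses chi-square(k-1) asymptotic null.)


Step 1: Combine all N = 12 observations and assign midranks.
sorted (value, group, rank): (8,G2,1), (11,G3,2), (13,G1,3), (18,G1,5), (18,G2,5), (18,G3,5), (21,G2,7), (22,G2,8.5), (22,G3,8.5), (23,G1,10.5), (23,G2,10.5), (27,G3,12)
Step 2: Sum ranks within each group.
R_1 = 18.5 (n_1 = 3)
R_2 = 32 (n_2 = 5)
R_3 = 27.5 (n_3 = 4)
Step 3: H = 12/(N(N+1)) * sum(R_i^2/n_i) - 3(N+1)
     = 12/(12*13) * (18.5^2/3 + 32^2/5 + 27.5^2/4) - 3*13
     = 0.076923 * 507.946 - 39
     = 0.072756.
Step 4: Ties present; correction factor C = 1 - 36/(12^3 - 12) = 0.979021. Corrected H = 0.072756 / 0.979021 = 0.074315.
Step 5: Under H0, H ~ chi^2(2); p-value = 0.963524.
Step 6: alpha = 0.1. fail to reject H0.

H = 0.0743, df = 2, p = 0.963524, fail to reject H0.


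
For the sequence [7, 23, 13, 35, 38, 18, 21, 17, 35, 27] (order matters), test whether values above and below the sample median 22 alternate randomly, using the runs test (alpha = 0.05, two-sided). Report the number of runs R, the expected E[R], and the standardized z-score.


Step 1: Compute median = 22; label A = above, B = below.
Labels in order: BABAABBBAA  (n_A = 5, n_B = 5)
Step 2: Count runs R = 6.
Step 3: Under H0 (random ordering), E[R] = 2*n_A*n_B/(n_A+n_B) + 1 = 2*5*5/10 + 1 = 6.0000.
        Var[R] = 2*n_A*n_B*(2*n_A*n_B - n_A - n_B) / ((n_A+n_B)^2 * (n_A+n_B-1)) = 2000/900 = 2.2222.
        SD[R] = 1.4907.
Step 4: R = E[R], so z = 0 with no continuity correction.
Step 5: Two-sided p-value via normal approximation = 2*(1 - Phi(|z|)) = 1.000000.
Step 6: alpha = 0.05. fail to reject H0.

R = 6, z = 0.0000, p = 1.000000, fail to reject H0.


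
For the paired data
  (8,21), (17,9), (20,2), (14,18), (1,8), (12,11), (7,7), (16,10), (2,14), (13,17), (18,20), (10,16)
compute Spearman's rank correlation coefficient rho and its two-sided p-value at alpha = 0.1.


Step 1: Rank x and y separately (midranks; no ties here).
rank(x): 8->4, 17->10, 20->12, 14->8, 1->1, 12->6, 7->3, 16->9, 2->2, 13->7, 18->11, 10->5
rank(y): 21->12, 9->4, 2->1, 18->10, 8->3, 11->6, 7->2, 10->5, 14->7, 17->9, 20->11, 16->8
Step 2: d_i = R_x(i) - R_y(i); compute d_i^2.
  (4-12)^2=64, (10-4)^2=36, (12-1)^2=121, (8-10)^2=4, (1-3)^2=4, (6-6)^2=0, (3-2)^2=1, (9-5)^2=16, (2-7)^2=25, (7-9)^2=4, (11-11)^2=0, (5-8)^2=9
sum(d^2) = 284.
Step 3: rho = 1 - 6*284 / (12*(12^2 - 1)) = 1 - 1704/1716 = 0.006993.
Step 4: Under H0, t = rho * sqrt((n-2)/(1-rho^2)) = 0.0221 ~ t(10).
Step 5: Two-sided p-value from the t-distribution with 10 df = 0.982792.
Step 6: alpha = 0.1. fail to reject H0.

rho = 0.0070, p = 0.982792, fail to reject H0 at alpha = 0.1.
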